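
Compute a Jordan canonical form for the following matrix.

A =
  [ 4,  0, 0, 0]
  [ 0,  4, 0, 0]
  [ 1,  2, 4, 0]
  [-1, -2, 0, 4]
J_2(4) ⊕ J_1(4) ⊕ J_1(4)

The characteristic polynomial is
  det(x·I − A) = x^4 - 16*x^3 + 96*x^2 - 256*x + 256 = (x - 4)^4

Eigenvalues and multiplicities (the geometric multiplicity of λ is n − rank(A − λI), which equals the number of Jordan blocks for λ):
  λ = 4: algebraic multiplicity = 4, geometric multiplicity = 3

Determining the block sizes for each eigenvalue:
  λ = 4: 3 blocks summing to 4 forces exactly one block of size 2 and the rest size 1 → block sizes [2, 1, 1]

Assembling the blocks gives a Jordan form
J =
  [4, 1, 0, 0]
  [0, 4, 0, 0]
  [0, 0, 4, 0]
  [0, 0, 0, 4]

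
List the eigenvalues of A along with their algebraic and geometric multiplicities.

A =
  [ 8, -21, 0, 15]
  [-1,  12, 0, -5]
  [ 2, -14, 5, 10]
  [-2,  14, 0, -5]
λ = 5: alg = 4, geom = 3

Step 1 — factor the characteristic polynomial to read off the algebraic multiplicities:
  χ_A(x) = (x - 5)^4

Step 2 — compute geometric multiplicities via the rank-nullity identity g(λ) = n − rank(A − λI):
  rank(A − (5)·I) = 1, so dim ker(A − (5)·I) = n − 1 = 3

Summary:
  λ = 5: algebraic multiplicity = 4, geometric multiplicity = 3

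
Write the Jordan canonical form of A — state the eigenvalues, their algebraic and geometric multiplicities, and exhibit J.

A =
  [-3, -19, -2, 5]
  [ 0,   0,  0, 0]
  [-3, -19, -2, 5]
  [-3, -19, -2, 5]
J_2(0) ⊕ J_1(0) ⊕ J_1(0)

The characteristic polynomial is
  det(x·I − A) = x^4

Eigenvalues and multiplicities (the geometric multiplicity of λ is n − rank(A − λI), which equals the number of Jordan blocks for λ):
  λ = 0: algebraic multiplicity = 4, geometric multiplicity = 3

Determining the block sizes for each eigenvalue:
  λ = 0: 3 blocks summing to 4 forces exactly one block of size 2 and the rest size 1 → block sizes [2, 1, 1]

Assembling the blocks gives a Jordan form
J =
  [0, 1, 0, 0]
  [0, 0, 0, 0]
  [0, 0, 0, 0]
  [0, 0, 0, 0]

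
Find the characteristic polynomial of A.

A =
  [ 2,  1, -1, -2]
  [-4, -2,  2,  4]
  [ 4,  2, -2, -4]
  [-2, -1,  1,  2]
x^4

Expanding det(x·I − A) (e.g. by cofactor expansion or by noting that A is similar to its Jordan form J, which has the same characteristic polynomial as A) gives
  χ_A(x) = x^4
which factors as x^4. The eigenvalues (with algebraic multiplicities) are λ = 0 with multiplicity 4.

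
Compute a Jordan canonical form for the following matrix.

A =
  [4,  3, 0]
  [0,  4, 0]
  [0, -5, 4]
J_2(4) ⊕ J_1(4)

The characteristic polynomial is
  det(x·I − A) = x^3 - 12*x^2 + 48*x - 64 = (x - 4)^3

Eigenvalues and multiplicities (the geometric multiplicity of λ is n − rank(A − λI), which equals the number of Jordan blocks for λ):
  λ = 4: algebraic multiplicity = 3, geometric multiplicity = 2

Determining the block sizes for each eigenvalue:
  λ = 4: 2 blocks summing to 3 forces exactly one block of size 2 and the rest size 1 → block sizes [2, 1]

Assembling the blocks gives a Jordan form
J =
  [4, 1, 0]
  [0, 4, 0]
  [0, 0, 4]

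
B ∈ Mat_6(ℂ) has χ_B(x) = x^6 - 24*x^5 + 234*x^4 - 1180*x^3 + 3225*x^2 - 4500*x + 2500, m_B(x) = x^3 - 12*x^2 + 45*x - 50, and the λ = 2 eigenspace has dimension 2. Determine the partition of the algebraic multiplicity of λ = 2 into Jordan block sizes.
Block sizes for λ = 2: [1, 1]

Step 1 — from the characteristic polynomial, algebraic multiplicity of λ = 2 is 2. From dim ker(B − (2)·I) = 2, there are exactly 2 Jordan blocks for λ = 2.
Step 2 — from the minimal polynomial, the factor (x − 2) tells us the largest block for λ = 2 has size 1.
Step 3 — with total size 2, 2 blocks, and largest block 1, the block sizes (in nonincreasing order) are [1, 1].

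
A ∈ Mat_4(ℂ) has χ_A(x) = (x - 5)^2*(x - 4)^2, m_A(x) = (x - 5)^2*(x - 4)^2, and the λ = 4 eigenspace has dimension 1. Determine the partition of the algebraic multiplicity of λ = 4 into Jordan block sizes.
Block sizes for λ = 4: [2]

Step 1 — from the characteristic polynomial, algebraic multiplicity of λ = 4 is 2. From dim ker(A − (4)·I) = 1, there are exactly 1 Jordan blocks for λ = 4.
Step 2 — from the minimal polynomial, the factor (x − 4)^2 tells us the largest block for λ = 4 has size 2.
Step 3 — with total size 2, 1 blocks, and largest block 2, the block sizes (in nonincreasing order) are [2].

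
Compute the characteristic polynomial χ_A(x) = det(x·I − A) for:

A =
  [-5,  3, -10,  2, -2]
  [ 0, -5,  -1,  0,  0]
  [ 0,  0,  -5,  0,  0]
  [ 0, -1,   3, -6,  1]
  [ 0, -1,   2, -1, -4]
x^5 + 25*x^4 + 250*x^3 + 1250*x^2 + 3125*x + 3125

Expanding det(x·I − A) (e.g. by cofactor expansion or by noting that A is similar to its Jordan form J, which has the same characteristic polynomial as A) gives
  χ_A(x) = x^5 + 25*x^4 + 250*x^3 + 1250*x^2 + 3125*x + 3125
which factors as (x + 5)^5. The eigenvalues (with algebraic multiplicities) are λ = -5 with multiplicity 5.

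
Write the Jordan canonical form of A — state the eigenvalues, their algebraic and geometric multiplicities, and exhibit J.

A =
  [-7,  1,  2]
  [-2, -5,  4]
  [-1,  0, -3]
J_3(-5)

The characteristic polynomial is
  det(x·I − A) = x^3 + 15*x^2 + 75*x + 125 = (x + 5)^3

Eigenvalues and multiplicities (the geometric multiplicity of λ is n − rank(A − λI), which equals the number of Jordan blocks for λ):
  λ = -5: algebraic multiplicity = 3, geometric multiplicity = 1

Determining the block sizes for each eigenvalue:
  λ = -5: one block (gm = 1), so the single block has size am = 3 → block sizes [3]

Assembling the blocks gives a Jordan form
J =
  [-5,  1,  0]
  [ 0, -5,  1]
  [ 0,  0, -5]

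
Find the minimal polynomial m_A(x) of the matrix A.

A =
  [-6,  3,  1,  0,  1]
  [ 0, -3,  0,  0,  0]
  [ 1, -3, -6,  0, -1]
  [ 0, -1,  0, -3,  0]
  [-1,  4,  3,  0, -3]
x^5 + 21*x^4 + 174*x^3 + 710*x^2 + 1425*x + 1125

The characteristic polynomial is χ_A(x) = (x + 3)^2*(x + 5)^3, so the eigenvalues are known. The minimal polynomial is
  m_A(x) = Π_λ (x − λ)^{k_λ}
where k_λ is the size of the *largest* Jordan block for λ (equivalently, the smallest k with (A − λI)^k v = 0 for every generalised eigenvector v of λ).

  λ = -5: largest Jordan block has size 3, contributing (x + 5)^3
  λ = -3: largest Jordan block has size 2, contributing (x + 3)^2

So m_A(x) = (x + 3)^2*(x + 5)^3 = x^5 + 21*x^4 + 174*x^3 + 710*x^2 + 1425*x + 1125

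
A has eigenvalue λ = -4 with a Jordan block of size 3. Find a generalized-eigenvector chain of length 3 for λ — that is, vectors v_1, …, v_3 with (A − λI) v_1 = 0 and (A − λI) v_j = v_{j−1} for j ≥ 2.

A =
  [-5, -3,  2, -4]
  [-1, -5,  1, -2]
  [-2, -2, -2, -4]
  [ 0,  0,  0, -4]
A Jordan chain for λ = -4 of length 3:
v_1 = (2, 2, 4, 0)ᵀ
v_2 = (-3, -1, -2, 0)ᵀ
v_3 = (0, 1, 0, 0)ᵀ

Let N = A − (-4)·I. We want v_3 with N^3 v_3 = 0 but N^2 v_3 ≠ 0; then v_{j-1} := N · v_j for j = 3, …, 2.

Pick v_3 = (0, 1, 0, 0)ᵀ.
Then v_2 = N · v_3 = (-3, -1, -2, 0)ᵀ.
Then v_1 = N · v_2 = (2, 2, 4, 0)ᵀ.

Sanity check: (A − (-4)·I) v_1 = (0, 0, 0, 0)ᵀ = 0. ✓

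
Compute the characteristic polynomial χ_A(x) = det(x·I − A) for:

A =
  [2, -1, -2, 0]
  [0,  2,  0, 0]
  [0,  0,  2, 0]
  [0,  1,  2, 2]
x^4 - 8*x^3 + 24*x^2 - 32*x + 16

Expanding det(x·I − A) (e.g. by cofactor expansion or by noting that A is similar to its Jordan form J, which has the same characteristic polynomial as A) gives
  χ_A(x) = x^4 - 8*x^3 + 24*x^2 - 32*x + 16
which factors as (x - 2)^4. The eigenvalues (with algebraic multiplicities) are λ = 2 with multiplicity 4.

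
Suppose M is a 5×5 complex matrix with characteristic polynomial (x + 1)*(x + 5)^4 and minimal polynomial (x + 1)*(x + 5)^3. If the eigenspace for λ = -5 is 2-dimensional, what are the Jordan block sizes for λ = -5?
Block sizes for λ = -5: [3, 1]

Step 1 — from the characteristic polynomial, algebraic multiplicity of λ = -5 is 4. From dim ker(M − (-5)·I) = 2, there are exactly 2 Jordan blocks for λ = -5.
Step 2 — from the minimal polynomial, the factor (x + 5)^3 tells us the largest block for λ = -5 has size 3.
Step 3 — with total size 4, 2 blocks, and largest block 3, the block sizes (in nonincreasing order) are [3, 1].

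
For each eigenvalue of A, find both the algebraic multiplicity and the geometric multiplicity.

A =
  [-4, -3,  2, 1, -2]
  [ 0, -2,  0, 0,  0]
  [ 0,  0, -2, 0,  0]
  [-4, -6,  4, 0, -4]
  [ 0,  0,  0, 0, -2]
λ = -2: alg = 5, geom = 4

Step 1 — factor the characteristic polynomial to read off the algebraic multiplicities:
  χ_A(x) = (x + 2)^5

Step 2 — compute geometric multiplicities via the rank-nullity identity g(λ) = n − rank(A − λI):
  rank(A − (-2)·I) = 1, so dim ker(A − (-2)·I) = n − 1 = 4

Summary:
  λ = -2: algebraic multiplicity = 5, geometric multiplicity = 4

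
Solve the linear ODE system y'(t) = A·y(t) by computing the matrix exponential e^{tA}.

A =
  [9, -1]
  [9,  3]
e^{tA} =
  [3*t*exp(6*t) + exp(6*t), -t*exp(6*t)]
  [9*t*exp(6*t), -3*t*exp(6*t) + exp(6*t)]

Strategy: write A = P · J · P⁻¹ where J is a Jordan canonical form, so e^{tA} = P · e^{tJ} · P⁻¹, and e^{tJ} can be computed block-by-block.

A has Jordan form
J =
  [6, 1]
  [0, 6]
(up to reordering of blocks).

Per-block formulas:
  For a 2×2 Jordan block J_2(6): exp(t · J_2(6)) = e^(6t)·(I + t·N), where N is the 2×2 nilpotent shift.

After assembling e^{tJ} and conjugating by P, we get:

e^{tA} =
  [3*t*exp(6*t) + exp(6*t), -t*exp(6*t)]
  [9*t*exp(6*t), -3*t*exp(6*t) + exp(6*t)]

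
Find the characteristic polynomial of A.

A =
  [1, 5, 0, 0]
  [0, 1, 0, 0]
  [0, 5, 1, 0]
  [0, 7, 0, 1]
x^4 - 4*x^3 + 6*x^2 - 4*x + 1

Expanding det(x·I − A) (e.g. by cofactor expansion or by noting that A is similar to its Jordan form J, which has the same characteristic polynomial as A) gives
  χ_A(x) = x^4 - 4*x^3 + 6*x^2 - 4*x + 1
which factors as (x - 1)^4. The eigenvalues (with algebraic multiplicities) are λ = 1 with multiplicity 4.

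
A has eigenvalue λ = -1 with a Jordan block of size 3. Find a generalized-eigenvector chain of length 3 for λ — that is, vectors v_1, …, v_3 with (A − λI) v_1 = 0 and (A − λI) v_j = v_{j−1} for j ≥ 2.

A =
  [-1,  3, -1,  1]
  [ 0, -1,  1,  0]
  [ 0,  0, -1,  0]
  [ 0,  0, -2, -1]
A Jordan chain for λ = -1 of length 3:
v_1 = (1, 0, 0, 0)ᵀ
v_2 = (-1, 1, 0, -2)ᵀ
v_3 = (0, 0, 1, 0)ᵀ

Let N = A − (-1)·I. We want v_3 with N^3 v_3 = 0 but N^2 v_3 ≠ 0; then v_{j-1} := N · v_j for j = 3, …, 2.

Pick v_3 = (0, 0, 1, 0)ᵀ.
Then v_2 = N · v_3 = (-1, 1, 0, -2)ᵀ.
Then v_1 = N · v_2 = (1, 0, 0, 0)ᵀ.

Sanity check: (A − (-1)·I) v_1 = (0, 0, 0, 0)ᵀ = 0. ✓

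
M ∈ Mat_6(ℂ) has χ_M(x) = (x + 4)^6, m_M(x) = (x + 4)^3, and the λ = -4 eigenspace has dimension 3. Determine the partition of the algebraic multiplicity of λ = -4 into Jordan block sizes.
Block sizes for λ = -4: [3, 2, 1]

Step 1 — from the characteristic polynomial, algebraic multiplicity of λ = -4 is 6. From dim ker(M − (-4)·I) = 3, there are exactly 3 Jordan blocks for λ = -4.
Step 2 — from the minimal polynomial, the factor (x + 4)^3 tells us the largest block for λ = -4 has size 3.
Step 3 — with total size 6, 3 blocks, and largest block 3, the block sizes (in nonincreasing order) are [3, 2, 1].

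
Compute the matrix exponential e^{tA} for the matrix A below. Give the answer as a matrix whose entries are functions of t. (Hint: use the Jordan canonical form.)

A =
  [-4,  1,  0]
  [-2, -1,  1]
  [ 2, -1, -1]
e^{tA} =
  [t^2*exp(-2*t) - 2*t*exp(-2*t) + exp(-2*t), -t^2*exp(-2*t)/2 + t*exp(-2*t), t^2*exp(-2*t)/2]
  [2*t^2*exp(-2*t) - 2*t*exp(-2*t), -t^2*exp(-2*t) + t*exp(-2*t) + exp(-2*t), t^2*exp(-2*t) + t*exp(-2*t)]
  [2*t*exp(-2*t), -t*exp(-2*t), t*exp(-2*t) + exp(-2*t)]

Strategy: write A = P · J · P⁻¹ where J is a Jordan canonical form, so e^{tA} = P · e^{tJ} · P⁻¹, and e^{tJ} can be computed block-by-block.

A has Jordan form
J =
  [-2,  1,  0]
  [ 0, -2,  1]
  [ 0,  0, -2]
(up to reordering of blocks).

Per-block formulas:
  For a 3×3 Jordan block J_3(-2): exp(t · J_3(-2)) = e^(-2t)·(I + t·N + (t^2/2)·N^2), where N is the 3×3 nilpotent shift.

After assembling e^{tJ} and conjugating by P, we get:

e^{tA} =
  [t^2*exp(-2*t) - 2*t*exp(-2*t) + exp(-2*t), -t^2*exp(-2*t)/2 + t*exp(-2*t), t^2*exp(-2*t)/2]
  [2*t^2*exp(-2*t) - 2*t*exp(-2*t), -t^2*exp(-2*t) + t*exp(-2*t) + exp(-2*t), t^2*exp(-2*t) + t*exp(-2*t)]
  [2*t*exp(-2*t), -t*exp(-2*t), t*exp(-2*t) + exp(-2*t)]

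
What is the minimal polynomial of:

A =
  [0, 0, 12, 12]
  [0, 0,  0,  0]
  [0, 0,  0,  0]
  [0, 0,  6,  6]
x^2 - 6*x

The characteristic polynomial is χ_A(x) = x^3*(x - 6), so the eigenvalues are known. The minimal polynomial is
  m_A(x) = Π_λ (x − λ)^{k_λ}
where k_λ is the size of the *largest* Jordan block for λ (equivalently, the smallest k with (A − λI)^k v = 0 for every generalised eigenvector v of λ).

  λ = 0: largest Jordan block has size 1, contributing (x − 0)
  λ = 6: largest Jordan block has size 1, contributing (x − 6)

So m_A(x) = x*(x - 6) = x^2 - 6*x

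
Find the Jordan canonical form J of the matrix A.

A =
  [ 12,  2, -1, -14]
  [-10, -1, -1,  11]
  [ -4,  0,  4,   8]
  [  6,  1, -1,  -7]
J_2(2) ⊕ J_2(2)

The characteristic polynomial is
  det(x·I − A) = x^4 - 8*x^3 + 24*x^2 - 32*x + 16 = (x - 2)^4

Eigenvalues and multiplicities (the geometric multiplicity of λ is n − rank(A − λI), which equals the number of Jordan blocks for λ):
  λ = 2: algebraic multiplicity = 4, geometric multiplicity = 2

Determining the block sizes for each eigenvalue:
  λ = 2: with am = 4 and gm = 2, the partition is not yet determined (e.g. several partitions of 4 into 2 parts exist). Let N = A − (2)·I. Computing rank(N^1) = 2, rank(N^2) = 0; the number of blocks of size ≥ j is rank(N^{j−1}) − rank(N^j), giving [2, 2]. So we have 2 block(s) of size 2 → block sizes [2, 2]

Assembling the blocks gives a Jordan form
J =
  [2, 1, 0, 0]
  [0, 2, 0, 0]
  [0, 0, 2, 1]
  [0, 0, 0, 2]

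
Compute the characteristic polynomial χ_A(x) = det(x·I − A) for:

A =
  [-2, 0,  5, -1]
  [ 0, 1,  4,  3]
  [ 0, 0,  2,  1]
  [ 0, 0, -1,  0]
x^4 - x^3 - 3*x^2 + 5*x - 2

Expanding det(x·I − A) (e.g. by cofactor expansion or by noting that A is similar to its Jordan form J, which has the same characteristic polynomial as A) gives
  χ_A(x) = x^4 - x^3 - 3*x^2 + 5*x - 2
which factors as (x - 1)^3*(x + 2). The eigenvalues (with algebraic multiplicities) are λ = -2 with multiplicity 1, λ = 1 with multiplicity 3.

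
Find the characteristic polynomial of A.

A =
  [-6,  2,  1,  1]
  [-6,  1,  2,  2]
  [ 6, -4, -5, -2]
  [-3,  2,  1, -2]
x^4 + 12*x^3 + 54*x^2 + 108*x + 81

Expanding det(x·I − A) (e.g. by cofactor expansion or by noting that A is similar to its Jordan form J, which has the same characteristic polynomial as A) gives
  χ_A(x) = x^4 + 12*x^3 + 54*x^2 + 108*x + 81
which factors as (x + 3)^4. The eigenvalues (with algebraic multiplicities) are λ = -3 with multiplicity 4.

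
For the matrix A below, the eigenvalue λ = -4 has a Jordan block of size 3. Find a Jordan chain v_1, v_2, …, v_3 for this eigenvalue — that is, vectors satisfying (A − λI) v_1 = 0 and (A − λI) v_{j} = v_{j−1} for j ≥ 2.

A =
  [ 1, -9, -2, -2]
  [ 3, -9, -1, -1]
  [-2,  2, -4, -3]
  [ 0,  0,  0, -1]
A Jordan chain for λ = -4 of length 3:
v_1 = (2, 2, -4, 0)ᵀ
v_2 = (5, 3, -2, 0)ᵀ
v_3 = (1, 0, 0, 0)ᵀ

Let N = A − (-4)·I. We want v_3 with N^3 v_3 = 0 but N^2 v_3 ≠ 0; then v_{j-1} := N · v_j for j = 3, …, 2.

Pick v_3 = (1, 0, 0, 0)ᵀ.
Then v_2 = N · v_3 = (5, 3, -2, 0)ᵀ.
Then v_1 = N · v_2 = (2, 2, -4, 0)ᵀ.

Sanity check: (A − (-4)·I) v_1 = (0, 0, 0, 0)ᵀ = 0. ✓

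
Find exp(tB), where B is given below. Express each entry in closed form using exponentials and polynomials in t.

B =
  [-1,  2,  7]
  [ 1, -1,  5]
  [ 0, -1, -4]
e^{tB} =
  [3*t^2*exp(-2*t)/2 + t*exp(-2*t) + exp(-2*t), -3*t^2*exp(-2*t)/2 + 2*t*exp(-2*t), 3*t^2*exp(-2*t)/2 + 7*t*exp(-2*t)]
  [t^2*exp(-2*t) + t*exp(-2*t), -t^2*exp(-2*t) + t*exp(-2*t) + exp(-2*t), t^2*exp(-2*t) + 5*t*exp(-2*t)]
  [-t^2*exp(-2*t)/2, t^2*exp(-2*t)/2 - t*exp(-2*t), -t^2*exp(-2*t)/2 - 2*t*exp(-2*t) + exp(-2*t)]

Strategy: write B = P · J · P⁻¹ where J is a Jordan canonical form, so e^{tB} = P · e^{tJ} · P⁻¹, and e^{tJ} can be computed block-by-block.

B has Jordan form
J =
  [-2,  1,  0]
  [ 0, -2,  1]
  [ 0,  0, -2]
(up to reordering of blocks).

Per-block formulas:
  For a 3×3 Jordan block J_3(-2): exp(t · J_3(-2)) = e^(-2t)·(I + t·N + (t^2/2)·N^2), where N is the 3×3 nilpotent shift.

After assembling e^{tJ} and conjugating by P, we get:

e^{tB} =
  [3*t^2*exp(-2*t)/2 + t*exp(-2*t) + exp(-2*t), -3*t^2*exp(-2*t)/2 + 2*t*exp(-2*t), 3*t^2*exp(-2*t)/2 + 7*t*exp(-2*t)]
  [t^2*exp(-2*t) + t*exp(-2*t), -t^2*exp(-2*t) + t*exp(-2*t) + exp(-2*t), t^2*exp(-2*t) + 5*t*exp(-2*t)]
  [-t^2*exp(-2*t)/2, t^2*exp(-2*t)/2 - t*exp(-2*t), -t^2*exp(-2*t)/2 - 2*t*exp(-2*t) + exp(-2*t)]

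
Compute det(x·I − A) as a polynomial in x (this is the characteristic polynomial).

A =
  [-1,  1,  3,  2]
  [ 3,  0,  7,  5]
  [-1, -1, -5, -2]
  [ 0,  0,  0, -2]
x^4 + 8*x^3 + 24*x^2 + 32*x + 16

Expanding det(x·I − A) (e.g. by cofactor expansion or by noting that A is similar to its Jordan form J, which has the same characteristic polynomial as A) gives
  χ_A(x) = x^4 + 8*x^3 + 24*x^2 + 32*x + 16
which factors as (x + 2)^4. The eigenvalues (with algebraic multiplicities) are λ = -2 with multiplicity 4.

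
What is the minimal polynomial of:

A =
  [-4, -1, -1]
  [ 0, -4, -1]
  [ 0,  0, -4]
x^3 + 12*x^2 + 48*x + 64

The characteristic polynomial is χ_A(x) = (x + 4)^3, so the eigenvalues are known. The minimal polynomial is
  m_A(x) = Π_λ (x − λ)^{k_λ}
where k_λ is the size of the *largest* Jordan block for λ (equivalently, the smallest k with (A − λI)^k v = 0 for every generalised eigenvector v of λ).

  λ = -4: largest Jordan block has size 3, contributing (x + 4)^3

So m_A(x) = (x + 4)^3 = x^3 + 12*x^2 + 48*x + 64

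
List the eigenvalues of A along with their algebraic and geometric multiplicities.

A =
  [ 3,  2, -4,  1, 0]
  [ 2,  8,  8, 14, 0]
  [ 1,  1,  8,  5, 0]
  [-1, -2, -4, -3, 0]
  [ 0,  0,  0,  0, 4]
λ = 4: alg = 5, geom = 3

Step 1 — factor the characteristic polynomial to read off the algebraic multiplicities:
  χ_A(x) = (x - 4)^5

Step 2 — compute geometric multiplicities via the rank-nullity identity g(λ) = n − rank(A − λI):
  rank(A − (4)·I) = 2, so dim ker(A − (4)·I) = n − 2 = 3

Summary:
  λ = 4: algebraic multiplicity = 5, geometric multiplicity = 3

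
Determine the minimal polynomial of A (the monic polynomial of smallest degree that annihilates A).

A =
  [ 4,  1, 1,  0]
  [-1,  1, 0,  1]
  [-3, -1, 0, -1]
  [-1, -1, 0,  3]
x^3 - 6*x^2 + 12*x - 8

The characteristic polynomial is χ_A(x) = (x - 2)^4, so the eigenvalues are known. The minimal polynomial is
  m_A(x) = Π_λ (x − λ)^{k_λ}
where k_λ is the size of the *largest* Jordan block for λ (equivalently, the smallest k with (A − λI)^k v = 0 for every generalised eigenvector v of λ).

  λ = 2: largest Jordan block has size 3, contributing (x − 2)^3

So m_A(x) = (x - 2)^3 = x^3 - 6*x^2 + 12*x - 8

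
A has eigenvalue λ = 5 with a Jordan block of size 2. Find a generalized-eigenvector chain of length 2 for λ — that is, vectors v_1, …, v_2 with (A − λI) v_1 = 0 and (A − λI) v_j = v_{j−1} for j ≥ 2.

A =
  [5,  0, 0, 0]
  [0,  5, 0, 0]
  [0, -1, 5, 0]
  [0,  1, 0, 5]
A Jordan chain for λ = 5 of length 2:
v_1 = (0, 0, -1, 1)ᵀ
v_2 = (0, 1, 0, 0)ᵀ

Let N = A − (5)·I. We want v_2 with N^2 v_2 = 0 but N^1 v_2 ≠ 0; then v_{j-1} := N · v_j for j = 2, …, 2.

Pick v_2 = (0, 1, 0, 0)ᵀ.
Then v_1 = N · v_2 = (0, 0, -1, 1)ᵀ.

Sanity check: (A − (5)·I) v_1 = (0, 0, 0, 0)ᵀ = 0. ✓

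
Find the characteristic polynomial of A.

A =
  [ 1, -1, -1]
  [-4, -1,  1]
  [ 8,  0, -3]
x^3 + 3*x^2 + 3*x + 1

Expanding det(x·I − A) (e.g. by cofactor expansion or by noting that A is similar to its Jordan form J, which has the same characteristic polynomial as A) gives
  χ_A(x) = x^3 + 3*x^2 + 3*x + 1
which factors as (x + 1)^3. The eigenvalues (with algebraic multiplicities) are λ = -1 with multiplicity 3.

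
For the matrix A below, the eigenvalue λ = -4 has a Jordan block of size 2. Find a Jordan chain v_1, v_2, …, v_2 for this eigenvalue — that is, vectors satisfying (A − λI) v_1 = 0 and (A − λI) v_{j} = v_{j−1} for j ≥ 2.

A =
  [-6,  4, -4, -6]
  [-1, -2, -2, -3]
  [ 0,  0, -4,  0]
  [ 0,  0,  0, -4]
A Jordan chain for λ = -4 of length 2:
v_1 = (-2, -1, 0, 0)ᵀ
v_2 = (1, 0, 0, 0)ᵀ

Let N = A − (-4)·I. We want v_2 with N^2 v_2 = 0 but N^1 v_2 ≠ 0; then v_{j-1} := N · v_j for j = 2, …, 2.

Pick v_2 = (1, 0, 0, 0)ᵀ.
Then v_1 = N · v_2 = (-2, -1, 0, 0)ᵀ.

Sanity check: (A − (-4)·I) v_1 = (0, 0, 0, 0)ᵀ = 0. ✓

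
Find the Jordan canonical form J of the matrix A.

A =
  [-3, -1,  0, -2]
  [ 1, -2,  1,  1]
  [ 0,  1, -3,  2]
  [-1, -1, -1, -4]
J_3(-3) ⊕ J_1(-3)

The characteristic polynomial is
  det(x·I − A) = x^4 + 12*x^3 + 54*x^2 + 108*x + 81 = (x + 3)^4

Eigenvalues and multiplicities (the geometric multiplicity of λ is n − rank(A − λI), which equals the number of Jordan blocks for λ):
  λ = -3: algebraic multiplicity = 4, geometric multiplicity = 2

Determining the block sizes for each eigenvalue:
  λ = -3: with am = 4 and gm = 2, the partition is not yet determined (e.g. several partitions of 4 into 2 parts exist). Let N = A − (-3)·I. Computing rank(N^1) = 2, rank(N^2) = 1, rank(N^3) = 0; the number of blocks of size ≥ j is rank(N^{j−1}) − rank(N^j), giving [2, 1, 1]. So we have 1 block(s) of size 3, 1 block(s) of size 1 → block sizes [3, 1]

Assembling the blocks gives a Jordan form
J =
  [-3,  1,  0,  0]
  [ 0, -3,  1,  0]
  [ 0,  0, -3,  0]
  [ 0,  0,  0, -3]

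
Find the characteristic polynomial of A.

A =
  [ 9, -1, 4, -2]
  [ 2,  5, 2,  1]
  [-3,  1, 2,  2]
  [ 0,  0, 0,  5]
x^4 - 21*x^3 + 165*x^2 - 575*x + 750

Expanding det(x·I − A) (e.g. by cofactor expansion or by noting that A is similar to its Jordan form J, which has the same characteristic polynomial as A) gives
  χ_A(x) = x^4 - 21*x^3 + 165*x^2 - 575*x + 750
which factors as (x - 6)*(x - 5)^3. The eigenvalues (with algebraic multiplicities) are λ = 5 with multiplicity 3, λ = 6 with multiplicity 1.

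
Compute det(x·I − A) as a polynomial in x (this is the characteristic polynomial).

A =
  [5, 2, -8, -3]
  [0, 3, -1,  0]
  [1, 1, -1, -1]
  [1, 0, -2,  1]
x^4 - 8*x^3 + 24*x^2 - 32*x + 16

Expanding det(x·I − A) (e.g. by cofactor expansion or by noting that A is similar to its Jordan form J, which has the same characteristic polynomial as A) gives
  χ_A(x) = x^4 - 8*x^3 + 24*x^2 - 32*x + 16
which factors as (x - 2)^4. The eigenvalues (with algebraic multiplicities) are λ = 2 with multiplicity 4.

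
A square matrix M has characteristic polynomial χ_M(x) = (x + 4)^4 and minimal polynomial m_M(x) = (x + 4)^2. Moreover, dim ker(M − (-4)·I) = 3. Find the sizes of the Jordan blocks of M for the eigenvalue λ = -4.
Block sizes for λ = -4: [2, 1, 1]

Step 1 — from the characteristic polynomial, algebraic multiplicity of λ = -4 is 4. From dim ker(M − (-4)·I) = 3, there are exactly 3 Jordan blocks for λ = -4.
Step 2 — from the minimal polynomial, the factor (x + 4)^2 tells us the largest block for λ = -4 has size 2.
Step 3 — with total size 4, 3 blocks, and largest block 2, the block sizes (in nonincreasing order) are [2, 1, 1].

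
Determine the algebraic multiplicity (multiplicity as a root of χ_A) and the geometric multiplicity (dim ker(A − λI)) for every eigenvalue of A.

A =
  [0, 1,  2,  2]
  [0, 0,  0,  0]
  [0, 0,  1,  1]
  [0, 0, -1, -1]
λ = 0: alg = 4, geom = 2

Step 1 — factor the characteristic polynomial to read off the algebraic multiplicities:
  χ_A(x) = x^4

Step 2 — compute geometric multiplicities via the rank-nullity identity g(λ) = n − rank(A − λI):
  rank(A − (0)·I) = 2, so dim ker(A − (0)·I) = n − 2 = 2

Summary:
  λ = 0: algebraic multiplicity = 4, geometric multiplicity = 2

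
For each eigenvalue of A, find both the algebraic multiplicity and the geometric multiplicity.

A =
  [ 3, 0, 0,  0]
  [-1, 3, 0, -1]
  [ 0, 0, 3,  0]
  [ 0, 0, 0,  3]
λ = 3: alg = 4, geom = 3

Step 1 — factor the characteristic polynomial to read off the algebraic multiplicities:
  χ_A(x) = (x - 3)^4

Step 2 — compute geometric multiplicities via the rank-nullity identity g(λ) = n − rank(A − λI):
  rank(A − (3)·I) = 1, so dim ker(A − (3)·I) = n − 1 = 3

Summary:
  λ = 3: algebraic multiplicity = 4, geometric multiplicity = 3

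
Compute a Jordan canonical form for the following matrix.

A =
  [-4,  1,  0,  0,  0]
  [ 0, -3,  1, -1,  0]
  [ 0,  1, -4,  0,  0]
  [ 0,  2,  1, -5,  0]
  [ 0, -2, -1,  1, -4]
J_3(-4) ⊕ J_1(-4) ⊕ J_1(-4)

The characteristic polynomial is
  det(x·I − A) = x^5 + 20*x^4 + 160*x^3 + 640*x^2 + 1280*x + 1024 = (x + 4)^5

Eigenvalues and multiplicities (the geometric multiplicity of λ is n − rank(A − λI), which equals the number of Jordan blocks for λ):
  λ = -4: algebraic multiplicity = 5, geometric multiplicity = 3

Determining the block sizes for each eigenvalue:
  λ = -4: with am = 5 and gm = 3, the partition is not yet determined (e.g. several partitions of 5 into 3 parts exist). Let N = A − (-4)·I. Computing rank(N^1) = 2, rank(N^2) = 1, rank(N^3) = 0; the number of blocks of size ≥ j is rank(N^{j−1}) − rank(N^j), giving [3, 1, 1]. So we have 1 block(s) of size 3, 2 block(s) of size 1 → block sizes [3, 1, 1]

Assembling the blocks gives a Jordan form
J =
  [-4,  1,  0,  0,  0]
  [ 0, -4,  1,  0,  0]
  [ 0,  0, -4,  0,  0]
  [ 0,  0,  0, -4,  0]
  [ 0,  0,  0,  0, -4]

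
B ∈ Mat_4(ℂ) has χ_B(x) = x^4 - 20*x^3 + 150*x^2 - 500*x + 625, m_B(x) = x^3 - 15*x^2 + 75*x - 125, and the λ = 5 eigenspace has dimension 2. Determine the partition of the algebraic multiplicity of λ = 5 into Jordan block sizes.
Block sizes for λ = 5: [3, 1]

Step 1 — from the characteristic polynomial, algebraic multiplicity of λ = 5 is 4. From dim ker(B − (5)·I) = 2, there are exactly 2 Jordan blocks for λ = 5.
Step 2 — from the minimal polynomial, the factor (x − 5)^3 tells us the largest block for λ = 5 has size 3.
Step 3 — with total size 4, 2 blocks, and largest block 3, the block sizes (in nonincreasing order) are [3, 1].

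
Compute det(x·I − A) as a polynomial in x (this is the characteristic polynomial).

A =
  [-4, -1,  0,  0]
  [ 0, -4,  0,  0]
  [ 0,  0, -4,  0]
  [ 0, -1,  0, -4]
x^4 + 16*x^3 + 96*x^2 + 256*x + 256

Expanding det(x·I − A) (e.g. by cofactor expansion or by noting that A is similar to its Jordan form J, which has the same characteristic polynomial as A) gives
  χ_A(x) = x^4 + 16*x^3 + 96*x^2 + 256*x + 256
which factors as (x + 4)^4. The eigenvalues (with algebraic multiplicities) are λ = -4 with multiplicity 4.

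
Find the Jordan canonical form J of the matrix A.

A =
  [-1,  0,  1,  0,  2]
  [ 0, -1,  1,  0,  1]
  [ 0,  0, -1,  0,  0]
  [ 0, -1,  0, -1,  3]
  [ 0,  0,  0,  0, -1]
J_3(-1) ⊕ J_2(-1)

The characteristic polynomial is
  det(x·I − A) = x^5 + 5*x^4 + 10*x^3 + 10*x^2 + 5*x + 1 = (x + 1)^5

Eigenvalues and multiplicities (the geometric multiplicity of λ is n − rank(A − λI), which equals the number of Jordan blocks for λ):
  λ = -1: algebraic multiplicity = 5, geometric multiplicity = 2

Determining the block sizes for each eigenvalue:
  λ = -1: with am = 5 and gm = 2, the partition is not yet determined (e.g. several partitions of 5 into 2 parts exist). Let N = A − (-1)·I. Computing rank(N^1) = 3, rank(N^2) = 1, rank(N^3) = 0; the number of blocks of size ≥ j is rank(N^{j−1}) − rank(N^j), giving [2, 2, 1]. So we have 1 block(s) of size 3, 1 block(s) of size 2 → block sizes [3, 2]

Assembling the blocks gives a Jordan form
J =
  [-1,  1,  0,  0,  0]
  [ 0, -1,  1,  0,  0]
  [ 0,  0, -1,  0,  0]
  [ 0,  0,  0, -1,  1]
  [ 0,  0,  0,  0, -1]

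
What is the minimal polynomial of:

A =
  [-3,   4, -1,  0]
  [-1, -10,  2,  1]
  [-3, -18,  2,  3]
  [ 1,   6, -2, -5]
x^3 + 12*x^2 + 48*x + 64

The characteristic polynomial is χ_A(x) = (x + 4)^4, so the eigenvalues are known. The minimal polynomial is
  m_A(x) = Π_λ (x − λ)^{k_λ}
where k_λ is the size of the *largest* Jordan block for λ (equivalently, the smallest k with (A − λI)^k v = 0 for every generalised eigenvector v of λ).

  λ = -4: largest Jordan block has size 3, contributing (x + 4)^3

So m_A(x) = (x + 4)^3 = x^3 + 12*x^2 + 48*x + 64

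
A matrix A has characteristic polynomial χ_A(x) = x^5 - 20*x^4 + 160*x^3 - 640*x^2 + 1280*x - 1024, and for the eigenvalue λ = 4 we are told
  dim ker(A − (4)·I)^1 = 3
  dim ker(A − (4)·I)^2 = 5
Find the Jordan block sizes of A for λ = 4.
Block sizes for λ = 4: [2, 2, 1]

From the dimensions of kernels of powers, the number of Jordan blocks of size at least j is d_j − d_{j−1} where d_j = dim ker(N^j) (with d_0 = 0). Computing the differences gives [3, 2].
The number of blocks of size exactly k is (#blocks of size ≥ k) − (#blocks of size ≥ k + 1), so the partition is: 1 block(s) of size 1, 2 block(s) of size 2.
In nonincreasing order the block sizes are [2, 2, 1].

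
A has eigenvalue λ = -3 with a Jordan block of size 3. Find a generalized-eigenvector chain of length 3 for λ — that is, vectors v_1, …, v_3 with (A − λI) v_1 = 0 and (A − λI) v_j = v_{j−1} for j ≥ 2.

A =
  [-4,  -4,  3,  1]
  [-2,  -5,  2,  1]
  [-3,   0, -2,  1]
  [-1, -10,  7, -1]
A Jordan chain for λ = -3 of length 3:
v_1 = (-1, -1, -1, -2)ᵀ
v_2 = (-1, -2, -3, -1)ᵀ
v_3 = (1, 0, 0, 0)ᵀ

Let N = A − (-3)·I. We want v_3 with N^3 v_3 = 0 but N^2 v_3 ≠ 0; then v_{j-1} := N · v_j for j = 3, …, 2.

Pick v_3 = (1, 0, 0, 0)ᵀ.
Then v_2 = N · v_3 = (-1, -2, -3, -1)ᵀ.
Then v_1 = N · v_2 = (-1, -1, -1, -2)ᵀ.

Sanity check: (A − (-3)·I) v_1 = (0, 0, 0, 0)ᵀ = 0. ✓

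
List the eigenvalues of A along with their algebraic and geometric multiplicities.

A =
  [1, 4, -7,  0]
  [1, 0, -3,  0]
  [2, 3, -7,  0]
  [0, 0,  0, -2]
λ = -2: alg = 4, geom = 2

Step 1 — factor the characteristic polynomial to read off the algebraic multiplicities:
  χ_A(x) = (x + 2)^4

Step 2 — compute geometric multiplicities via the rank-nullity identity g(λ) = n − rank(A − λI):
  rank(A − (-2)·I) = 2, so dim ker(A − (-2)·I) = n − 2 = 2

Summary:
  λ = -2: algebraic multiplicity = 4, geometric multiplicity = 2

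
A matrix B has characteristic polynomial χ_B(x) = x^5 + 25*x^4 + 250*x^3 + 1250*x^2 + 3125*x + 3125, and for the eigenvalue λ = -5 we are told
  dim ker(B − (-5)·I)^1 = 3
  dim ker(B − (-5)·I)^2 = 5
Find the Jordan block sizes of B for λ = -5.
Block sizes for λ = -5: [2, 2, 1]

From the dimensions of kernels of powers, the number of Jordan blocks of size at least j is d_j − d_{j−1} where d_j = dim ker(N^j) (with d_0 = 0). Computing the differences gives [3, 2].
The number of blocks of size exactly k is (#blocks of size ≥ k) − (#blocks of size ≥ k + 1), so the partition is: 1 block(s) of size 1, 2 block(s) of size 2.
In nonincreasing order the block sizes are [2, 2, 1].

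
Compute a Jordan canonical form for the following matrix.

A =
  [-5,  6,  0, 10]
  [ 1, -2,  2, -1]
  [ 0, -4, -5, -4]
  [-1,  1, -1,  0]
J_3(-3) ⊕ J_1(-3)

The characteristic polynomial is
  det(x·I − A) = x^4 + 12*x^3 + 54*x^2 + 108*x + 81 = (x + 3)^4

Eigenvalues and multiplicities (the geometric multiplicity of λ is n − rank(A − λI), which equals the number of Jordan blocks for λ):
  λ = -3: algebraic multiplicity = 4, geometric multiplicity = 2

Determining the block sizes for each eigenvalue:
  λ = -3: with am = 4 and gm = 2, the partition is not yet determined (e.g. several partitions of 4 into 2 parts exist). Let N = A − (-3)·I. Computing rank(N^1) = 2, rank(N^2) = 1, rank(N^3) = 0; the number of blocks of size ≥ j is rank(N^{j−1}) − rank(N^j), giving [2, 1, 1]. So we have 1 block(s) of size 3, 1 block(s) of size 1 → block sizes [3, 1]

Assembling the blocks gives a Jordan form
J =
  [-3,  1,  0,  0]
  [ 0, -3,  1,  0]
  [ 0,  0, -3,  0]
  [ 0,  0,  0, -3]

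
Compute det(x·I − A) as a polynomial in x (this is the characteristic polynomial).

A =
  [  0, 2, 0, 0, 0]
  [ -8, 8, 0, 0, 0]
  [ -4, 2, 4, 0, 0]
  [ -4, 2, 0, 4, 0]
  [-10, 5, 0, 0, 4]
x^5 - 20*x^4 + 160*x^3 - 640*x^2 + 1280*x - 1024

Expanding det(x·I − A) (e.g. by cofactor expansion or by noting that A is similar to its Jordan form J, which has the same characteristic polynomial as A) gives
  χ_A(x) = x^5 - 20*x^4 + 160*x^3 - 640*x^2 + 1280*x - 1024
which factors as (x - 4)^5. The eigenvalues (with algebraic multiplicities) are λ = 4 with multiplicity 5.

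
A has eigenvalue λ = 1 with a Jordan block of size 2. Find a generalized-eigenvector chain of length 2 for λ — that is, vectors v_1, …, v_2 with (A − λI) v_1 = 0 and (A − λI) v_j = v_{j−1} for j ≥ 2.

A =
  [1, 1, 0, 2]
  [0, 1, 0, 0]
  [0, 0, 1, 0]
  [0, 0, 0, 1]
A Jordan chain for λ = 1 of length 2:
v_1 = (1, 0, 0, 0)ᵀ
v_2 = (0, 1, 0, 0)ᵀ

Let N = A − (1)·I. We want v_2 with N^2 v_2 = 0 but N^1 v_2 ≠ 0; then v_{j-1} := N · v_j for j = 2, …, 2.

Pick v_2 = (0, 1, 0, 0)ᵀ.
Then v_1 = N · v_2 = (1, 0, 0, 0)ᵀ.

Sanity check: (A − (1)·I) v_1 = (0, 0, 0, 0)ᵀ = 0. ✓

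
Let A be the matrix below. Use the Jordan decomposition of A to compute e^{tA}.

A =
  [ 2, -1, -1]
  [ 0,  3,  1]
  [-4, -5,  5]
e^{tA} =
  [2*t*exp(4*t) - exp(4*t) + 2*exp(2*t), 3*t*exp(4*t) - 2*exp(4*t) + 2*exp(2*t), -t*exp(4*t)]
  [-2*t*exp(4*t) + exp(4*t) - exp(2*t), -3*t*exp(4*t) + 2*exp(4*t) - exp(2*t), t*exp(4*t)]
  [-2*t*exp(4*t) - exp(4*t) + exp(2*t), -3*t*exp(4*t) - exp(4*t) + exp(2*t), t*exp(4*t) + exp(4*t)]

Strategy: write A = P · J · P⁻¹ where J is a Jordan canonical form, so e^{tA} = P · e^{tJ} · P⁻¹, and e^{tJ} can be computed block-by-block.

A has Jordan form
J =
  [2, 0, 0]
  [0, 4, 1]
  [0, 0, 4]
(up to reordering of blocks).

Per-block formulas:
  For a 2×2 Jordan block J_2(4): exp(t · J_2(4)) = e^(4t)·(I + t·N), where N is the 2×2 nilpotent shift.
  For a 1×1 block at λ = 2: exp(t · [2]) = [e^(2t)].

After assembling e^{tJ} and conjugating by P, we get:

e^{tA} =
  [2*t*exp(4*t) - exp(4*t) + 2*exp(2*t), 3*t*exp(4*t) - 2*exp(4*t) + 2*exp(2*t), -t*exp(4*t)]
  [-2*t*exp(4*t) + exp(4*t) - exp(2*t), -3*t*exp(4*t) + 2*exp(4*t) - exp(2*t), t*exp(4*t)]
  [-2*t*exp(4*t) - exp(4*t) + exp(2*t), -3*t*exp(4*t) - exp(4*t) + exp(2*t), t*exp(4*t) + exp(4*t)]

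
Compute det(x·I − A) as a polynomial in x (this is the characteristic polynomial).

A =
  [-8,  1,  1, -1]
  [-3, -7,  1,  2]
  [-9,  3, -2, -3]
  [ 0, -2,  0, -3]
x^4 + 20*x^3 + 150*x^2 + 500*x + 625

Expanding det(x·I − A) (e.g. by cofactor expansion or by noting that A is similar to its Jordan form J, which has the same characteristic polynomial as A) gives
  χ_A(x) = x^4 + 20*x^3 + 150*x^2 + 500*x + 625
which factors as (x + 5)^4. The eigenvalues (with algebraic multiplicities) are λ = -5 with multiplicity 4.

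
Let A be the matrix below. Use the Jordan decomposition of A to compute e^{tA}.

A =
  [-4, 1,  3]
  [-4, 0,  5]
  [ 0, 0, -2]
e^{tA} =
  [-2*t*exp(-2*t) + exp(-2*t), t*exp(-2*t), -t^2*exp(-2*t)/2 + 3*t*exp(-2*t)]
  [-4*t*exp(-2*t), 2*t*exp(-2*t) + exp(-2*t), -t^2*exp(-2*t) + 5*t*exp(-2*t)]
  [0, 0, exp(-2*t)]

Strategy: write A = P · J · P⁻¹ where J is a Jordan canonical form, so e^{tA} = P · e^{tJ} · P⁻¹, and e^{tJ} can be computed block-by-block.

A has Jordan form
J =
  [-2,  1,  0]
  [ 0, -2,  1]
  [ 0,  0, -2]
(up to reordering of blocks).

Per-block formulas:
  For a 3×3 Jordan block J_3(-2): exp(t · J_3(-2)) = e^(-2t)·(I + t·N + (t^2/2)·N^2), where N is the 3×3 nilpotent shift.

After assembling e^{tJ} and conjugating by P, we get:

e^{tA} =
  [-2*t*exp(-2*t) + exp(-2*t), t*exp(-2*t), -t^2*exp(-2*t)/2 + 3*t*exp(-2*t)]
  [-4*t*exp(-2*t), 2*t*exp(-2*t) + exp(-2*t), -t^2*exp(-2*t) + 5*t*exp(-2*t)]
  [0, 0, exp(-2*t)]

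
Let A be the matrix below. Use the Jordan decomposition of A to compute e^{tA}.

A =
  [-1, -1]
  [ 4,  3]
e^{tA} =
  [-2*t*exp(t) + exp(t), -t*exp(t)]
  [4*t*exp(t), 2*t*exp(t) + exp(t)]

Strategy: write A = P · J · P⁻¹ where J is a Jordan canonical form, so e^{tA} = P · e^{tJ} · P⁻¹, and e^{tJ} can be computed block-by-block.

A has Jordan form
J =
  [1, 1]
  [0, 1]
(up to reordering of blocks).

Per-block formulas:
  For a 2×2 Jordan block J_2(1): exp(t · J_2(1)) = e^(1t)·(I + t·N), where N is the 2×2 nilpotent shift.

After assembling e^{tJ} and conjugating by P, we get:

e^{tA} =
  [-2*t*exp(t) + exp(t), -t*exp(t)]
  [4*t*exp(t), 2*t*exp(t) + exp(t)]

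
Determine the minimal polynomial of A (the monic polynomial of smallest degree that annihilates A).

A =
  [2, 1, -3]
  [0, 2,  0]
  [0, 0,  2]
x^2 - 4*x + 4

The characteristic polynomial is χ_A(x) = (x - 2)^3, so the eigenvalues are known. The minimal polynomial is
  m_A(x) = Π_λ (x − λ)^{k_λ}
where k_λ is the size of the *largest* Jordan block for λ (equivalently, the smallest k with (A − λI)^k v = 0 for every generalised eigenvector v of λ).

  λ = 2: largest Jordan block has size 2, contributing (x − 2)^2

So m_A(x) = (x - 2)^2 = x^2 - 4*x + 4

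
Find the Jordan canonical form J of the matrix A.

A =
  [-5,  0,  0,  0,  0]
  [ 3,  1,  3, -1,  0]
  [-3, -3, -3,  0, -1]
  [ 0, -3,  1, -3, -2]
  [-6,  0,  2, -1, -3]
J_1(-5) ⊕ J_3(-2) ⊕ J_1(-2)

The characteristic polynomial is
  det(x·I − A) = x^5 + 13*x^4 + 64*x^3 + 152*x^2 + 176*x + 80 = (x + 2)^4*(x + 5)

Eigenvalues and multiplicities (the geometric multiplicity of λ is n − rank(A − λI), which equals the number of Jordan blocks for λ):
  λ = -5: algebraic multiplicity = 1, geometric multiplicity = 1
  λ = -2: algebraic multiplicity = 4, geometric multiplicity = 2

Determining the block sizes for each eigenvalue:
  λ = -5: one block (gm = 1), so the single block has size am = 1 → block sizes [1]
  λ = -2: with am = 4 and gm = 2, the partition is not yet determined (e.g. several partitions of 4 into 2 parts exist). Let N = A − (-2)·I. Computing rank(N^1) = 3, rank(N^2) = 2, rank(N^3) = 1; the number of blocks of size ≥ j is rank(N^{j−1}) − rank(N^j), giving [2, 1, 1]. So we have 1 block(s) of size 3, 1 block(s) of size 1 → block sizes [3, 1]

Assembling the blocks gives a Jordan form
J =
  [-5,  0,  0,  0,  0]
  [ 0, -2,  1,  0,  0]
  [ 0,  0, -2,  1,  0]
  [ 0,  0,  0, -2,  0]
  [ 0,  0,  0,  0, -2]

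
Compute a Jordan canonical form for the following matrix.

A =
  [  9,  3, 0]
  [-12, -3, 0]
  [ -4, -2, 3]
J_2(3) ⊕ J_1(3)

The characteristic polynomial is
  det(x·I − A) = x^3 - 9*x^2 + 27*x - 27 = (x - 3)^3

Eigenvalues and multiplicities (the geometric multiplicity of λ is n − rank(A − λI), which equals the number of Jordan blocks for λ):
  λ = 3: algebraic multiplicity = 3, geometric multiplicity = 2

Determining the block sizes for each eigenvalue:
  λ = 3: 2 blocks summing to 3 forces exactly one block of size 2 and the rest size 1 → block sizes [2, 1]

Assembling the blocks gives a Jordan form
J =
  [3, 1, 0]
  [0, 3, 0]
  [0, 0, 3]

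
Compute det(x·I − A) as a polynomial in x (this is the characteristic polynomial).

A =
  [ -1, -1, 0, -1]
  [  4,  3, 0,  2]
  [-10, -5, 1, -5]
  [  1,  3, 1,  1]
x^4 - 4*x^3 + 6*x^2 - 4*x + 1

Expanding det(x·I − A) (e.g. by cofactor expansion or by noting that A is similar to its Jordan form J, which has the same characteristic polynomial as A) gives
  χ_A(x) = x^4 - 4*x^3 + 6*x^2 - 4*x + 1
which factors as (x - 1)^4. The eigenvalues (with algebraic multiplicities) are λ = 1 with multiplicity 4.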